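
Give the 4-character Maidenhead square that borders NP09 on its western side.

MP99

Longitude square 0; −1 → -1, wraps to 9, carry into field.
Longitude field N = 13; −1 → 12 = M.
The latitude characters are unchanged.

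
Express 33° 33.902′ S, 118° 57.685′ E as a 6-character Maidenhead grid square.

Add 180° to longitude and 90° to latitude: 298.9614, 56.4350.
Field: 298.9614/20 → 14 → O, 56.4350/10 → 5 → F; chars OF.
Square: 18.9614/2 → 9, 6.4350/1 → 6; chars 96.
Subsquare: 0.9614/0.0833333 → 11 → l, 0.4350/0.0416667 → 10 → k; chars lk.

OF96lk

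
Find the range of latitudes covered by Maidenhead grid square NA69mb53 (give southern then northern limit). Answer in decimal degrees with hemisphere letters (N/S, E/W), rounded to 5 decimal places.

Field N=13, A=0: +13·20° lon, +0·10° lat → SW at lon 80°, lat -90°.
Square 6, 9: +6·2° lon, +9·1° lat → SW at lon 92°, lat -81°.
Subsquare m=12, b=1: +12·0.0833333° lon, +1·0.0416667° lat → SW at lon 93°, lat -80.9583°.
Extended square 5, 3: +5·0.00833333° lon, +3·0.00416667° lat → SW at lon 93.0417°, lat -80.9458°.
Cell spans 0.00833333° lon × 0.00416667° lat.
south 80.94583° S, north 80.94167° S.

80.94583° S, 80.94167° S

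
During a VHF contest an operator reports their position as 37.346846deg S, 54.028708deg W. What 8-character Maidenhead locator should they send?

GF22xp66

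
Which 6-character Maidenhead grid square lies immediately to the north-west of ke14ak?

Longitude subsquare a = 0; −1 → -1, wraps to 23 = x, carry into square.
Longitude square 1; −1 → 0.
Latitude subsquare k = 10; +1 → 11 = l.

KE04xl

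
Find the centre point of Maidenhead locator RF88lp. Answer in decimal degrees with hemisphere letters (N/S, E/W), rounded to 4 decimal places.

31.3542° S, 176.9583° E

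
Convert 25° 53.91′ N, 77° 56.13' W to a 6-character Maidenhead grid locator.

FL15av

Offset from 180°W / 90°S: lon 102.0645°, lat 115.8985°.
Field (20°×10°, letters A–R): lon ⌊102.0645/20⌋ = 5 → F; lat ⌊115.8985/10⌋ = 11 → L.
Square (2°×1°, digits 0–9): lon ⌊2.0645/2⌋ = 1; lat ⌊5.8985/1⌋ = 5.
Subsquare (5′×2.5′, letters a–x): lon ⌊0.0645/0.0833333⌋ = 0 → a; lat ⌊0.8985/0.0416667⌋ = 21 → v.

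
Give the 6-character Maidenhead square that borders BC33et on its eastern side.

BC33ft

Longitude subsquare e = 4; +1 → 5 = f.
The latitude characters are unchanged.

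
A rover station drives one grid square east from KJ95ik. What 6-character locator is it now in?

KJ95jk

Longitude subsquare i = 8; +1 → 9 = j.
The latitude characters are unchanged.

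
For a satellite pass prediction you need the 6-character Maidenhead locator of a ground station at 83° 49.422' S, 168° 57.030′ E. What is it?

Offset from 180°W / 90°S: lon 348.9505°, lat 6.1763°.
Field: lon ⌊348.9505/20⌋ = 17 → R; lat ⌊6.1763/10⌋ = 0 → A.
Square: lon ⌊8.9505/2⌋ = 4; lat ⌊6.1763/1⌋ = 6.
Subsquare: lon ⌊0.9505/0.0833333⌋ = 11 → l; lat ⌊0.1763/0.0416667⌋ = 4 → e.

RA46le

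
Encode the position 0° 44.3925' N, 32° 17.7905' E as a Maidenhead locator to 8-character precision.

KJ60dr57

Shift to the Maidenhead origin (180°W, 90°S): lon 212.29651, lat 90.73987.
Field (20°×10°, letters A–R): lon ⌊212.29651/20⌋ = 10 → K; lat ⌊90.73987/10⌋ = 9 → J.
Square (2°×1°, digits 0–9): lon ⌊12.29651/2⌋ = 6; lat ⌊0.73987/1⌋ = 0.
Subsquare (5′×2.5′, letters a–x): lon ⌊0.29651/0.0833333⌋ = 3 → d; lat ⌊0.73987/0.0416667⌋ = 17 → r.
Extended square (30″×15″, digits 0–9): lon ⌊0.04651/0.00833333⌋ = 5; lat ⌊0.03154/0.00416667⌋ = 7.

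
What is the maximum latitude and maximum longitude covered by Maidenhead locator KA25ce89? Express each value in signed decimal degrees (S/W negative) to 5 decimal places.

Field K=10, A=0: +10·20° lon, +0·10° lat → SW at lon 20°, lat -90°.
Square 2, 5: +2·2° lon, +5·1° lat → SW at lon 24°, lat -85°.
Subsquare c=2, e=4: +2·0.0833333° lon, +4·0.0416667° lat → SW at lon 24.1667°, lat -84.8333°.
Extended square 8, 9: +8·0.00833333° lon, +9·0.00416667° lat → SW at lon 24.2333°, lat -84.7958°.
Cell spans 0.00833333° lon × 0.00416667° lat. NE corner is SW corner plus one full cell.
latitude -84.79167, longitude 24.24167.

-84.79167, 24.24167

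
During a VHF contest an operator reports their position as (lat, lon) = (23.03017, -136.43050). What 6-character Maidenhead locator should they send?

CL13sa

Offset from 180°W / 90°S: lon 43.5695°, lat 113.0302°.
Field: 43.5695/20 → 2 → C, 113.0302/10 → 11 → L; chars CL.
Square: 3.5695/2 → 1, 3.0302/1 → 3; chars 13.
Subsquare: 1.5695/0.0833333 → 18 → s, 0.0302/0.0416667 → 0 → a; chars sa.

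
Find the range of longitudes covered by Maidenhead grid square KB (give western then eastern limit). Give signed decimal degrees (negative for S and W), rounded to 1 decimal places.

Field K=10, B=1: +10·20° lon, +1·10° lat → SW at lon 20°, lat -80°.
Cell spans 20° lon × 10° lat.
west 20.0, east 40.0.

20.0, 40.0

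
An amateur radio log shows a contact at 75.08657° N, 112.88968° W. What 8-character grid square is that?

DQ35nc30

Add 180° to longitude and 90° to latitude: 67.11032, 165.08657.
Field: 67.11032/20 → 3 → D, 165.08657/10 → 16 → Q; chars DQ.
Square: 7.11032/2 → 3, 5.08657/1 → 5; chars 35.
Subsquare: 1.11032/0.0833333 → 13 → n, 0.08657/0.0416667 → 2 → c; chars nc.
Extended square: 0.02699/0.00833333 → 3, 0.00324/0.00416667 → 0; chars 30.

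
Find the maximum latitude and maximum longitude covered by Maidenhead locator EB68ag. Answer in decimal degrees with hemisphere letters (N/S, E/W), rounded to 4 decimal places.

Field E=4, B=1: +4·20° lon, +1·10° lat → SW at lon -100°, lat -80°.
Square 6, 8: +6·2° lon, +8·1° lat → SW at lon -88°, lat -72°.
Subsquare a=0, g=6: +0·0.0833333° lon, +6·0.0416667° lat → SW at lon -88°, lat -71.75°.
Cell spans 0.0833333° lon × 0.0416667° lat. NE corner is SW corner plus one full cell.
latitude 71.7083° S, longitude 87.9167° W.

71.7083° S, 87.9167° W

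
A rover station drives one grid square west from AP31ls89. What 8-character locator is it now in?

Longitude extended square 8; −1 → 7.
The latitude characters are unchanged.

AP31ls79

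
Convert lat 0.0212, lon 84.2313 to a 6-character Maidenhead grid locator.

NJ20ca

Offset from 180°W / 90°S: lon 264.2313°, lat 90.0212°.
Field (20°×10°, letters A–R): 264.2313/20 → 13 → N, 90.0212/10 → 9 → J; chars NJ.
Square (2°×1°, digits 0–9): 4.2313/2 → 2, 0.0212/1 → 0; chars 20.
Subsquare (5′×2.5′, letters a–x): 0.2313/0.0833333 → 2 → c, 0.0212/0.0416667 → 0 → a; chars ca.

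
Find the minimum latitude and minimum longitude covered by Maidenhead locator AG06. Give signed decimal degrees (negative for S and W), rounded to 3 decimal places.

Field A=0, G=6: +0·20° lon, +6·10° lat → SW at lon -180°, lat -30°.
Square 0, 6: +0·2° lon, +6·1° lat → SW at lon -180°, lat -24°.
latitude -24.000, longitude -180.000.

-24.000, -180.000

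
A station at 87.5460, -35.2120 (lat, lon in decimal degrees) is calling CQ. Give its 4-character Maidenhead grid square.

Offset from 180°W / 90°S: lon 144.79°, lat 177.55°.
Field (20°×10°, letters A–R): 144.79/20 → 7 → H, 177.55/10 → 17 → R; chars HR.
Square (2°×1°, digits 0–9): 4.79/2 → 2, 7.55/1 → 7; chars 27.

HR27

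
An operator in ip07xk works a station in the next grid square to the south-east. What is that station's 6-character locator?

IP17aj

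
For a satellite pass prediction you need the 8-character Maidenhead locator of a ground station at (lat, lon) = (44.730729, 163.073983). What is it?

RN14mr85

Shift to the Maidenhead origin (180°W, 90°S): lon 343.07398, lat 134.73073.
Field: lon ⌊343.07398/20⌋ = 17 → R; lat ⌊134.73073/10⌋ = 13 → N.
Square: lon ⌊3.07398/2⌋ = 1; lat ⌊4.73073/1⌋ = 4.
Subsquare: lon ⌊1.07398/0.0833333⌋ = 12 → m; lat ⌊0.73073/0.0416667⌋ = 17 → r.
Extended square: lon ⌊0.07398/0.00833333⌋ = 8; lat ⌊0.02240/0.00416667⌋ = 5.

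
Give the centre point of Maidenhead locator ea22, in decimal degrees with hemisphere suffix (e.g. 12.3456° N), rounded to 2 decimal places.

Field E=4, A=0: +4·20° lon, +0·10° lat → SW at lon -100°, lat -90°.
Square 2, 2: +2·2° lon, +2·1° lat → SW at lon -96°, lat -88°.
Cell spans 2° lon × 1° lat. Centre is SW corner plus half of each.
latitude 87.50° S, longitude 95.00° W.

87.50° S, 95.00° W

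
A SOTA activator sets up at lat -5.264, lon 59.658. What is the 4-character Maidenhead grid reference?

LI94

Offset from 180°W / 90°S: lon 239.66°, lat 84.74°.
Field: lon ⌊239.66/20⌋ = 11 → L; lat ⌊84.74/10⌋ = 8 → I.
Square: lon ⌊19.66/2⌋ = 9; lat ⌊4.74/1⌋ = 4.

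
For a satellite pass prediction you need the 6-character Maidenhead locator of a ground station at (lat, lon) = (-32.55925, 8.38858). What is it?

JF47ek

Offset from 180°W / 90°S: lon 188.3886°, lat 57.4408°.
Field: 188.3886/20 → 9 → J, 57.4408/10 → 5 → F; chars JF.
Square: 8.3886/2 → 4, 7.4408/1 → 7; chars 47.
Subsquare: 0.3886/0.0833333 → 4 → e, 0.4408/0.0416667 → 10 → k; chars ek.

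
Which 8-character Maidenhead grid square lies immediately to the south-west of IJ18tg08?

Longitude extended square 0; −1 → -1, wraps to 9, carry into subsquare.
Longitude subsquare t = 19; −1 → 18 = s.
Latitude extended square 8; −1 → 7.

IJ18sg97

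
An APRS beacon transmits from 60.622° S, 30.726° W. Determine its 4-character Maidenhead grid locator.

HC49

Shift to the Maidenhead origin (180°W, 90°S): lon 149.27, lat 29.38.
Field (20°×10°, letters A–R): lon ⌊149.27/20⌋ = 7 → H; lat ⌊29.38/10⌋ = 2 → C.
Square (2°×1°, digits 0–9): lon ⌊9.27/2⌋ = 4; lat ⌊9.38/1⌋ = 9.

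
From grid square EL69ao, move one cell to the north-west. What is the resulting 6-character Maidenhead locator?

EL59xp

Longitude subsquare a = 0; −1 → -1, wraps to 23 = x, carry into square.
Longitude square 6; −1 → 5.
Latitude subsquare o = 14; +1 → 15 = p.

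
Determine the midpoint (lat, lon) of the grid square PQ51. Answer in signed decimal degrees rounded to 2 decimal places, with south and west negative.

Field P=15, Q=16: +15·20° lon, +16·10° lat → SW at lon 120°, lat 70°.
Square 5, 1: +5·2° lon, +1·1° lat → SW at lon 130°, lat 71°.
Cell spans 2° lon × 1° lat. Centre is SW corner plus half of each.
latitude 71.50, longitude 131.00.

71.50, 131.00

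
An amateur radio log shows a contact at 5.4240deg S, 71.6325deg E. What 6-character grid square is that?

Add 180° to longitude and 90° to latitude: 251.6325, 84.5760.
Field: lon ⌊251.6325/20⌋ = 12 → M; lat ⌊84.5760/10⌋ = 8 → I.
Square: lon ⌊11.6325/2⌋ = 5; lat ⌊4.5760/1⌋ = 4.
Subsquare: lon ⌊1.6325/0.0833333⌋ = 19 → t; lat ⌊0.5760/0.0416667⌋ = 13 → n.

MI54tn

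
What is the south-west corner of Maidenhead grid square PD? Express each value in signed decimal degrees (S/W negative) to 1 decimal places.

Field P=15, D=3: +15·20° lon, +3·10° lat → SW at lon 120°, lat -60°.
latitude -60.0, longitude 120.0.

-60.0, 120.0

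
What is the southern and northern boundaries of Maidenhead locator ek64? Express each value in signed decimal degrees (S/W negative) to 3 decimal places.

Field E=4, K=10: +4·20° lon, +10·10° lat → SW at lon -100°, lat 10°.
Square 6, 4: +6·2° lon, +4·1° lat → SW at lon -88°, lat 14°.
Cell spans 2° lon × 1° lat.
south 14.000, north 15.000.

14.000, 15.000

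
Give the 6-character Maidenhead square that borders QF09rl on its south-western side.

Longitude subsquare r = 17; −1 → 16 = q.
Latitude subsquare l = 11; −1 → 10 = k.

QF09qk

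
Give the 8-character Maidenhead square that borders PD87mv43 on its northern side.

Latitude extended square 3; +1 → 4.
The longitude characters are unchanged.

PD87mv44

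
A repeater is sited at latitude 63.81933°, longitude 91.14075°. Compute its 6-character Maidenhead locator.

NP53nt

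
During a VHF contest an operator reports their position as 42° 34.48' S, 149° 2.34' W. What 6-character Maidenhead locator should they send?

BE57lk

Offset from 180°W / 90°S: lon 30.9610°, lat 47.4253°.
Field: 30.9610/20 → 1 → B, 47.4253/10 → 4 → E; chars BE.
Square: 10.9610/2 → 5, 7.4253/1 → 7; chars 57.
Subsquare: 0.9610/0.0833333 → 11 → l, 0.4253/0.0416667 → 10 → k; chars lk.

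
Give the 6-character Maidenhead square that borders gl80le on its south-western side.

GL80kd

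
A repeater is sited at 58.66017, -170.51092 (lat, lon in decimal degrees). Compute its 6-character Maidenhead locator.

AO48rp

Offset from 180°W / 90°S: lon 9.4891°, lat 148.6602°.
Field: 9.4891/20 → 0 → A, 148.6602/10 → 14 → O; chars AO.
Square: 9.4891/2 → 4, 8.6602/1 → 8; chars 48.
Subsquare: 1.4891/0.0833333 → 17 → r, 0.6602/0.0416667 → 15 → p; chars rp.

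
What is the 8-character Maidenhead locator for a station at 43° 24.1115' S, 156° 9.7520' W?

BE16wo03

Add 180° to longitude and 90° to latitude: 23.83747, 46.59814.
Field: lon ⌊23.83747/20⌋ = 1 → B; lat ⌊46.59814/10⌋ = 4 → E.
Square: lon ⌊3.83747/2⌋ = 1; lat ⌊6.59814/1⌋ = 6.
Subsquare: lon ⌊1.83747/0.0833333⌋ = 22 → w; lat ⌊0.59814/0.0416667⌋ = 14 → o.
Extended square: lon ⌊0.00413/0.00833333⌋ = 0; lat ⌊0.01481/0.00416667⌋ = 3.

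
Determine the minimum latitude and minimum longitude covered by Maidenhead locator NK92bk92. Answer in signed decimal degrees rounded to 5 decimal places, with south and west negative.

12.42500, 98.15833

Field N=13, K=10: +13·20° lon, +10·10° lat → SW at lon 80°, lat 10°.
Square 9, 2: +9·2° lon, +2·1° lat → SW at lon 98°, lat 12°.
Subsquare b=1, k=10: +1·0.0833333° lon, +10·0.0416667° lat → SW at lon 98.0833°, lat 12.4167°.
Extended square 9, 2: +9·0.00833333° lon, +2·0.00416667° lat → SW at lon 98.1583°, lat 12.425°.
latitude 12.42500, longitude 98.15833.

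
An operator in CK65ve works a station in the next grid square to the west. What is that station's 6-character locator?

CK65ue

Longitude subsquare v = 21; −1 → 20 = u.
The latitude characters are unchanged.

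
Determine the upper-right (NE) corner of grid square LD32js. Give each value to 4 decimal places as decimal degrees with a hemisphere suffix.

Field L=11, D=3: +11·20° lon, +3·10° lat → SW at lon 40°, lat -60°.
Square 3, 2: +3·2° lon, +2·1° lat → SW at lon 46°, lat -58°.
Subsquare j=9, s=18: +9·0.0833333° lon, +18·0.0416667° lat → SW at lon 46.75°, lat -57.25°.
Cell spans 0.0833333° lon × 0.0416667° lat. NE corner is SW corner plus one full cell.
latitude 57.2083° S, longitude 46.8333° E.

57.2083° S, 46.8333° E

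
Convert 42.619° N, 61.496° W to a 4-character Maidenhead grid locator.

FN92

Add 180° to longitude and 90° to latitude: 118.50, 132.62.
Field (20°×10°, letters A–R): lon ⌊118.50/20⌋ = 5 → F; lat ⌊132.62/10⌋ = 13 → N.
Square (2°×1°, digits 0–9): lon ⌊18.50/2⌋ = 9; lat ⌊2.62/1⌋ = 2.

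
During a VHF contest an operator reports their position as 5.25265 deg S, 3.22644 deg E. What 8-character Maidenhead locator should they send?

Add 180° to longitude and 90° to latitude: 183.22644, 84.74735.
Field: 183.22644/20 → 9 → J, 84.74735/10 → 8 → I; chars JI.
Square: 3.22644/2 → 1, 4.74735/1 → 4; chars 14.
Subsquare: 1.22644/0.0833333 → 14 → o, 0.74735/0.0416667 → 17 → r; chars or.
Extended square: 0.05977/0.00833333 → 7, 0.03902/0.00416667 → 9; chars 79.

JI14or79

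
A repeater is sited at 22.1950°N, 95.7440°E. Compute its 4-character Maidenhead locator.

Offset from 180°W / 90°S: lon 275.74°, lat 112.19°.
Field: 275.74/20 → 13 → N, 112.19/10 → 11 → L; chars NL.
Square: 15.74/2 → 7, 2.19/1 → 2; chars 72.

NL72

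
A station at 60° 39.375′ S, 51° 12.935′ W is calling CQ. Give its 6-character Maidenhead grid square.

Shift to the Maidenhead origin (180°W, 90°S): lon 128.7844, lat 29.3438.
Field: 128.7844/20 → 6 → G, 29.3438/10 → 2 → C; chars GC.
Square: 8.7844/2 → 4, 9.3438/1 → 9; chars 49.
Subsquare: 0.7844/0.0833333 → 9 → j, 0.3438/0.0416667 → 8 → i; chars ji.

GC49ji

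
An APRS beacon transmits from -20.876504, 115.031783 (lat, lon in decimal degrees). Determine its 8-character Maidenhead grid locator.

Offset from 180°W / 90°S: lon 295.03178°, lat 69.12350°.
Field: 295.03178/20 → 14 → O, 69.12350/10 → 6 → G; chars OG.
Square: 15.03178/2 → 7, 9.12350/1 → 9; chars 79.
Subsquare: 1.03178/0.0833333 → 12 → m, 0.12350/0.0416667 → 2 → c; chars mc.
Extended square: 0.03178/0.00833333 → 3, 0.04016/0.00416667 → 9; chars 39.

OG79mc39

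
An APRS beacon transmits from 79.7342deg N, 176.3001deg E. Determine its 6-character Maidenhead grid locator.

Offset from 180°W / 90°S: lon 356.3001°, lat 169.7342°.
Field (20°×10°, letters A–R): 356.3001/20 → 17 → R, 169.7342/10 → 16 → Q; chars RQ.
Square (2°×1°, digits 0–9): 16.3001/2 → 8, 9.7342/1 → 9; chars 89.
Subsquare (5′×2.5′, letters a–x): 0.3001/0.0833333 → 3 → d, 0.7342/0.0416667 → 17 → r; chars dr.

RQ89dr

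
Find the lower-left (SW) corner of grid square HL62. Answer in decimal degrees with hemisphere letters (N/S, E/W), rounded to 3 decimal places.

22.000° N, 28.000° W

Field H=7, L=11: +7·20° lon, +11·10° lat → SW at lon -40°, lat 20°.
Square 6, 2: +6·2° lon, +2·1° lat → SW at lon -28°, lat 22°.
latitude 22.000° N, longitude 28.000° W.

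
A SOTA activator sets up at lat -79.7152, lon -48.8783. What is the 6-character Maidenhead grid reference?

GB50ng

Offset from 180°W / 90°S: lon 131.1217°, lat 10.2848°.
Field: lon ⌊131.1217/20⌋ = 6 → G; lat ⌊10.2848/10⌋ = 1 → B.
Square: lon ⌊11.1217/2⌋ = 5; lat ⌊0.2848/1⌋ = 0.
Subsquare: lon ⌊1.1217/0.0833333⌋ = 13 → n; lat ⌊0.2848/0.0416667⌋ = 6 → g.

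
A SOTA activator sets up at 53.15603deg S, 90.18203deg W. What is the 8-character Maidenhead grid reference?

Shift to the Maidenhead origin (180°W, 90°S): lon 89.81797, lat 36.84397.
Field: 89.81797/20 → 4 → E, 36.84397/10 → 3 → D; chars ED.
Square: 9.81797/2 → 4, 6.84397/1 → 6; chars 46.
Subsquare: 1.81797/0.0833333 → 21 → v, 0.84397/0.0416667 → 20 → u; chars vu.
Extended square: 0.06797/0.00833333 → 8, 0.01064/0.00416667 → 2; chars 82.

ED46vu82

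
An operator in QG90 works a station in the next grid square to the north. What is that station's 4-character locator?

QG91

Latitude square 0; +1 → 1.
The longitude characters are unchanged.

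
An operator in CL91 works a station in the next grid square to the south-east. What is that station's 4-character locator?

DL00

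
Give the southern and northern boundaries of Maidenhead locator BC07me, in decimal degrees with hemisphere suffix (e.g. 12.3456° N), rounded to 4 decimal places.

62.8333° S, 62.7917° S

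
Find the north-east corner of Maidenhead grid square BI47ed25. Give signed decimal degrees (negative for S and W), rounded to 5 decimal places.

-2.85000, -151.64167

Field B=1, I=8: +1·20° lon, +8·10° lat → SW at lon -160°, lat -10°.
Square 4, 7: +4·2° lon, +7·1° lat → SW at lon -152°, lat -3°.
Subsquare e=4, d=3: +4·0.0833333° lon, +3·0.0416667° lat → SW at lon -151.667°, lat -2.875°.
Extended square 2, 5: +2·0.00833333° lon, +5·0.00416667° lat → SW at lon -151.65°, lat -2.85417°.
Cell spans 0.00833333° lon × 0.00416667° lat. NE corner is SW corner plus one full cell.
latitude -2.85000, longitude -151.64167.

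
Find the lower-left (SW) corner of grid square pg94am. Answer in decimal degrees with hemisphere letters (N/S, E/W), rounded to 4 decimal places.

25.5000° S, 138.0000° E

Field P=15, G=6: +15·20° lon, +6·10° lat → SW at lon 120°, lat -30°.
Square 9, 4: +9·2° lon, +4·1° lat → SW at lon 138°, lat -26°.
Subsquare a=0, m=12: +0·0.0833333° lon, +12·0.0416667° lat → SW at lon 138°, lat -25.5°.
latitude 25.5000° S, longitude 138.0000° E.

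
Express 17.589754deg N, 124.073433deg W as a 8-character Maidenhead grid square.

CK77xo11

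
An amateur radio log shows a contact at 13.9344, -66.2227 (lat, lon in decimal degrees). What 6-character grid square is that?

FK63vw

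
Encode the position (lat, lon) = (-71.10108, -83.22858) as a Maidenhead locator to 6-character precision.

Shift to the Maidenhead origin (180°W, 90°S): lon 96.7714, lat 18.8989.
Field (20°×10°, letters A–R): 96.7714/20 → 4 → E, 18.8989/10 → 1 → B; chars EB.
Square (2°×1°, digits 0–9): 16.7714/2 → 8, 8.8989/1 → 8; chars 88.
Subsquare (5′×2.5′, letters a–x): 0.7714/0.0833333 → 9 → j, 0.8989/0.0416667 → 21 → v; chars jv.

EB88jv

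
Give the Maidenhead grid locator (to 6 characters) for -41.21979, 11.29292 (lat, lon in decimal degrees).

JE58ps

Shift to the Maidenhead origin (180°W, 90°S): lon 191.2929, lat 48.7802.
Field: 191.2929/20 → 9 → J, 48.7802/10 → 4 → E; chars JE.
Square: 11.2929/2 → 5, 8.7802/1 → 8; chars 58.
Subsquare: 1.2929/0.0833333 → 15 → p, 0.7802/0.0416667 → 18 → s; chars ps.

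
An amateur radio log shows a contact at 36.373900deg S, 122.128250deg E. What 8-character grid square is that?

PF13bp50

Shift to the Maidenhead origin (180°W, 90°S): lon 302.12825, lat 53.62610.
Field (20°×10°, letters A–R): 302.12825/20 → 15 → P, 53.62610/10 → 5 → F; chars PF.
Square (2°×1°, digits 0–9): 2.12825/2 → 1, 3.62610/1 → 3; chars 13.
Subsquare (5′×2.5′, letters a–x): 0.12825/0.0833333 → 1 → b, 0.62610/0.0416667 → 15 → p; chars bp.
Extended square (30″×15″, digits 0–9): 0.04492/0.00833333 → 5, 0.00110/0.00416667 → 0; chars 50.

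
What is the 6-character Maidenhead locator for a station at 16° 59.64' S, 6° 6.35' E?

Offset from 180°W / 90°S: lon 186.1058°, lat 73.0060°.
Field: 186.1058/20 → 9 → J, 73.0060/10 → 7 → H; chars JH.
Square: 6.1058/2 → 3, 3.0060/1 → 3; chars 33.
Subsquare: 0.1058/0.0833333 → 1 → b, 0.0060/0.0416667 → 0 → a; chars ba.

JH33ba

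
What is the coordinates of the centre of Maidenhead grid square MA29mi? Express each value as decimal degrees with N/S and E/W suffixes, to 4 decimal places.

80.6458° S, 65.0417° E

Field M=12, A=0: +12·20° lon, +0·10° lat → SW at lon 60°, lat -90°.
Square 2, 9: +2·2° lon, +9·1° lat → SW at lon 64°, lat -81°.
Subsquare m=12, i=8: +12·0.0833333° lon, +8·0.0416667° lat → SW at lon 65°, lat -80.6667°.
Cell spans 0.0833333° lon × 0.0416667° lat. Centre is SW corner plus half of each.
latitude 80.6458° S, longitude 65.0417° E.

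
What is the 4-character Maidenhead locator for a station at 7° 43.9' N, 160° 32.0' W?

Offset from 180°W / 90°S: lon 19.47°, lat 97.73°.
Field (20°×10°, letters A–R): 19.47/20 → 0 → A, 97.73/10 → 9 → J; chars AJ.
Square (2°×1°, digits 0–9): 19.47/2 → 9, 7.73/1 → 7; chars 97.

AJ97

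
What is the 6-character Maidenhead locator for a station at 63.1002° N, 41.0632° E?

LP03mc

Offset from 180°W / 90°S: lon 221.0632°, lat 153.1002°.
Field (20°×10°, letters A–R): lon ⌊221.0632/20⌋ = 11 → L; lat ⌊153.1002/10⌋ = 15 → P.
Square (2°×1°, digits 0–9): lon ⌊1.0632/2⌋ = 0; lat ⌊3.1002/1⌋ = 3.
Subsquare (5′×2.5′, letters a–x): lon ⌊1.0632/0.0833333⌋ = 12 → m; lat ⌊0.1002/0.0416667⌋ = 2 → c.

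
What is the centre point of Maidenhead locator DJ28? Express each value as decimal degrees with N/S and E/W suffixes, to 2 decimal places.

8.50° N, 115.00° W

Field D=3, J=9: +3·20° lon, +9·10° lat → SW at lon -120°, lat 0°.
Square 2, 8: +2·2° lon, +8·1° lat → SW at lon -116°, lat 8°.
Cell spans 2° lon × 1° lat. Centre is SW corner plus half of each.
latitude 8.50° N, longitude 115.00° W.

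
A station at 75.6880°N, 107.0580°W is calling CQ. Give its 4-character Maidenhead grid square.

Offset from 180°W / 90°S: lon 72.94°, lat 165.69°.
Field: 72.94/20 → 3 → D, 165.69/10 → 16 → Q; chars DQ.
Square: 12.94/2 → 6, 5.69/1 → 5; chars 65.

DQ65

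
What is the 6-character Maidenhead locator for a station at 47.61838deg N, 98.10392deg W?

Offset from 180°W / 90°S: lon 81.8961°, lat 137.6184°.
Field (20°×10°, letters A–R): 81.8961/20 → 4 → E, 137.6184/10 → 13 → N; chars EN.
Square (2°×1°, digits 0–9): 1.8961/2 → 0, 7.6184/1 → 7; chars 07.
Subsquare (5′×2.5′, letters a–x): 1.8961/0.0833333 → 22 → w, 0.6184/0.0416667 → 14 → o; chars wo.

EN07wo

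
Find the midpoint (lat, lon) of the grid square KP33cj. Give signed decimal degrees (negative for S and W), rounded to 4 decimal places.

63.3958, 26.2083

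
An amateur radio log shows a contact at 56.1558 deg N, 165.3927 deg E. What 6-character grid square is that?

RO26qd

Add 180° to longitude and 90° to latitude: 345.3927, 146.1558.
Field: lon ⌊345.3927/20⌋ = 17 → R; lat ⌊146.1558/10⌋ = 14 → O.
Square: lon ⌊5.3927/2⌋ = 2; lat ⌊6.1558/1⌋ = 6.
Subsquare: lon ⌊1.3927/0.0833333⌋ = 16 → q; lat ⌊0.1558/0.0416667⌋ = 3 → d.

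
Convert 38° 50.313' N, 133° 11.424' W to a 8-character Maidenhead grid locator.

Shift to the Maidenhead origin (180°W, 90°S): lon 46.80960, lat 128.83855.
Field: 46.80960/20 → 2 → C, 128.83855/10 → 12 → M; chars CM.
Square: 6.80960/2 → 3, 8.83855/1 → 8; chars 38.
Subsquare: 0.80960/0.0833333 → 9 → j, 0.83855/0.0416667 → 20 → u; chars ju.
Extended square: 0.05960/0.00833333 → 7, 0.00522/0.00416667 → 1; chars 71.

CM38ju71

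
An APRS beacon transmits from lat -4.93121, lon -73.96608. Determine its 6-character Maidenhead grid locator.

FI35ab

Add 180° to longitude and 90° to latitude: 106.0339, 85.0688.
Field: 106.0339/20 → 5 → F, 85.0688/10 → 8 → I; chars FI.
Square: 6.0339/2 → 3, 5.0688/1 → 5; chars 35.
Subsquare: 0.0339/0.0833333 → 0 → a, 0.0688/0.0416667 → 1 → b; chars ab.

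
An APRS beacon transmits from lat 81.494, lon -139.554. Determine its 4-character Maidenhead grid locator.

Shift to the Maidenhead origin (180°W, 90°S): lon 40.45, lat 171.49.
Field: lon ⌊40.45/20⌋ = 2 → C; lat ⌊171.49/10⌋ = 17 → R.
Square: lon ⌊0.45/2⌋ = 0; lat ⌊1.49/1⌋ = 1.

CR01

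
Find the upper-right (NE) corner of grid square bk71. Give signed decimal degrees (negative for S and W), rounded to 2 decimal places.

12.00, -144.00

Field B=1, K=10: +1·20° lon, +10·10° lat → SW at lon -160°, lat 10°.
Square 7, 1: +7·2° lon, +1·1° lat → SW at lon -146°, lat 11°.
Cell spans 2° lon × 1° lat. NE corner is SW corner plus one full cell.
latitude 12.00, longitude -144.00.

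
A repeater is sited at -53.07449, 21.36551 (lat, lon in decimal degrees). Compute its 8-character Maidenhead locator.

Add 180° to longitude and 90° to latitude: 201.36551, 36.92551.
Field (20°×10°, letters A–R): 201.36551/20 → 10 → K, 36.92551/10 → 3 → D; chars KD.
Square (2°×1°, digits 0–9): 1.36551/2 → 0, 6.92551/1 → 6; chars 06.
Subsquare (5′×2.5′, letters a–x): 1.36551/0.0833333 → 16 → q, 0.92551/0.0416667 → 22 → w; chars qw.
Extended square (30″×15″, digits 0–9): 0.03218/0.00833333 → 3, 0.00884/0.00416667 → 2; chars 32.

KD06qw32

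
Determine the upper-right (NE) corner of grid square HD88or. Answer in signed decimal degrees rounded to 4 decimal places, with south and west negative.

Field H=7, D=3: +7·20° lon, +3·10° lat → SW at lon -40°, lat -60°.
Square 8, 8: +8·2° lon, +8·1° lat → SW at lon -24°, lat -52°.
Subsquare o=14, r=17: +14·0.0833333° lon, +17·0.0416667° lat → SW at lon -22.8333°, lat -51.2917°.
Cell spans 0.0833333° lon × 0.0416667° lat. NE corner is SW corner plus one full cell.
latitude -51.2500, longitude -22.7500.

-51.2500, -22.7500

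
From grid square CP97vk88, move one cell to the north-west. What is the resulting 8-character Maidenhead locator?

CP97vk79

Longitude extended square 8; −1 → 7.
Latitude extended square 8; +1 → 9.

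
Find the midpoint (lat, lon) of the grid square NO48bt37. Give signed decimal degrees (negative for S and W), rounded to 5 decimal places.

58.82292, 88.11250

Field N=13, O=14: +13·20° lon, +14·10° lat → SW at lon 80°, lat 50°.
Square 4, 8: +4·2° lon, +8·1° lat → SW at lon 88°, lat 58°.
Subsquare b=1, t=19: +1·0.0833333° lon, +19·0.0416667° lat → SW at lon 88.0833°, lat 58.7917°.
Extended square 3, 7: +3·0.00833333° lon, +7·0.00416667° lat → SW at lon 88.1083°, lat 58.8208°.
Cell spans 0.00833333° lon × 0.00416667° lat. Centre is SW corner plus half of each.
latitude 58.82292, longitude 88.11250.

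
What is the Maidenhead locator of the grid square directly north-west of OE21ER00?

Longitude extended square 0; −1 → -1, wraps to 9, carry into subsquare.
Longitude subsquare e = 4; −1 → 3 = d.
Latitude extended square 0; +1 → 1.

OE21dr91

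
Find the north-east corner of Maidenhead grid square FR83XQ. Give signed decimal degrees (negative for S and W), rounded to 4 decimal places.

83.7083, -62.0000

Field F=5, R=17: +5·20° lon, +17·10° lat → SW at lon -80°, lat 80°.
Square 8, 3: +8·2° lon, +3·1° lat → SW at lon -64°, lat 83°.
Subsquare x=23, q=16: +23·0.0833333° lon, +16·0.0416667° lat → SW at lon -62.0833°, lat 83.6667°.
Cell spans 0.0833333° lon × 0.0416667° lat. NE corner is SW corner plus one full cell.
latitude 83.7083, longitude -62.0000.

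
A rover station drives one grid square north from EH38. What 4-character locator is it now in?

Latitude square 8; +1 → 9.
The longitude characters are unchanged.

EH39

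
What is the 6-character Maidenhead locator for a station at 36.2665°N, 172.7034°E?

RM66ig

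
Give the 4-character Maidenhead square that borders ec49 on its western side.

EC39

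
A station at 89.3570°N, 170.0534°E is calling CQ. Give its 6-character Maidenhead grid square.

Shift to the Maidenhead origin (180°W, 90°S): lon 350.0534, lat 179.3570.
Field (20°×10°, letters A–R): 350.0534/20 → 17 → R, 179.3570/10 → 17 → R; chars RR.
Square (2°×1°, digits 0–9): 10.0534/2 → 5, 9.3570/1 → 9; chars 59.
Subsquare (5′×2.5′, letters a–x): 0.0534/0.0833333 → 0 → a, 0.3570/0.0416667 → 8 → i; chars ai.

RR59ai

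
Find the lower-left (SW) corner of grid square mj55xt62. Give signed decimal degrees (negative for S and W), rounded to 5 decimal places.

5.80000, 71.96667

Field M=12, J=9: +12·20° lon, +9·10° lat → SW at lon 60°, lat 0°.
Square 5, 5: +5·2° lon, +5·1° lat → SW at lon 70°, lat 5°.
Subsquare x=23, t=19: +23·0.0833333° lon, +19·0.0416667° lat → SW at lon 71.9167°, lat 5.79167°.
Extended square 6, 2: +6·0.00833333° lon, +2·0.00416667° lat → SW at lon 71.9667°, lat 5.8°.
latitude 5.80000, longitude 71.96667.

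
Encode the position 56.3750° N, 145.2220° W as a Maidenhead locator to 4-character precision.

BO76

Shift to the Maidenhead origin (180°W, 90°S): lon 34.78, lat 146.38.
Field: lon ⌊34.78/20⌋ = 1 → B; lat ⌊146.38/10⌋ = 14 → O.
Square: lon ⌊14.78/2⌋ = 7; lat ⌊6.38/1⌋ = 6.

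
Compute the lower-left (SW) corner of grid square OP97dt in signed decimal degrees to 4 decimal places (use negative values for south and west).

Field O=14, P=15: +14·20° lon, +15·10° lat → SW at lon 100°, lat 60°.
Square 9, 7: +9·2° lon, +7·1° lat → SW at lon 118°, lat 67°.
Subsquare d=3, t=19: +3·0.0833333° lon, +19·0.0416667° lat → SW at lon 118.25°, lat 67.7917°.
latitude 67.7917, longitude 118.2500.

67.7917, 118.2500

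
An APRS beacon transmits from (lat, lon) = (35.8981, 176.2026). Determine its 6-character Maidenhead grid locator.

Shift to the Maidenhead origin (180°W, 90°S): lon 356.2026, lat 125.8981.
Field (20°×10°, letters A–R): 356.2026/20 → 17 → R, 125.8981/10 → 12 → M; chars RM.
Square (2°×1°, digits 0–9): 16.2026/2 → 8, 5.8981/1 → 5; chars 85.
Subsquare (5′×2.5′, letters a–x): 0.2026/0.0833333 → 2 → c, 0.8981/0.0416667 → 21 → v; chars cv.

RM85cv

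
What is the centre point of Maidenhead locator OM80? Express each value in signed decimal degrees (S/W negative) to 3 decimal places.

30.500, 117.000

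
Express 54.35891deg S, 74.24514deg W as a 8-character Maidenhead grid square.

FD25vp03

Shift to the Maidenhead origin (180°W, 90°S): lon 105.75486, lat 35.64109.
Field: lon ⌊105.75486/20⌋ = 5 → F; lat ⌊35.64109/10⌋ = 3 → D.
Square: lon ⌊5.75486/2⌋ = 2; lat ⌊5.64109/1⌋ = 5.
Subsquare: lon ⌊1.75486/0.0833333⌋ = 21 → v; lat ⌊0.64109/0.0416667⌋ = 15 → p.
Extended square: lon ⌊0.00486/0.00833333⌋ = 0; lat ⌊0.01609/0.00416667⌋ = 3.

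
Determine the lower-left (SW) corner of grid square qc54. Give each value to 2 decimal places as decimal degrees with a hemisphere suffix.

66.00° S, 150.00° E

Field Q=16, C=2: +16·20° lon, +2·10° lat → SW at lon 140°, lat -70°.
Square 5, 4: +5·2° lon, +4·1° lat → SW at lon 150°, lat -66°.
latitude 66.00° S, longitude 150.00° E.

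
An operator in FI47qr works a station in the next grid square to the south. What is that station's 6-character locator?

FI47qq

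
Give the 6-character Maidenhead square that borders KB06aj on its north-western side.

Longitude subsquare a = 0; −1 → -1, wraps to 23 = x, carry into square.
Longitude square 0; −1 → -1, wraps to 9, carry into field.
Longitude field K = 10; −1 → 9 = J.
Latitude subsquare j = 9; +1 → 10 = k.

JB96xk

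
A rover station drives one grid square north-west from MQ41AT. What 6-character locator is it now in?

MQ31xu

Longitude subsquare a = 0; −1 → -1, wraps to 23 = x, carry into square.
Longitude square 4; −1 → 3.
Latitude subsquare t = 19; +1 → 20 = u.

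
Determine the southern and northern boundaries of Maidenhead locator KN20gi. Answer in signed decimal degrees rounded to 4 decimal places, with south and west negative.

40.3333, 40.3750

Field K=10, N=13: +10·20° lon, +13·10° lat → SW at lon 20°, lat 40°.
Square 2, 0: +2·2° lon, +0·1° lat → SW at lon 24°, lat 40°.
Subsquare g=6, i=8: +6·0.0833333° lon, +8·0.0416667° lat → SW at lon 24.5°, lat 40.3333°.
Cell spans 0.0833333° lon × 0.0416667° lat.
south 40.3333, north 40.3750.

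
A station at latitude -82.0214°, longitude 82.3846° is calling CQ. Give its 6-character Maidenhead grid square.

NA17ex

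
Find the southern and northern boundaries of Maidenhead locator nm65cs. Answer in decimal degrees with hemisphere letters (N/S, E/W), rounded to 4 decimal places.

Field N=13, M=12: +13·20° lon, +12·10° lat → SW at lon 80°, lat 30°.
Square 6, 5: +6·2° lon, +5·1° lat → SW at lon 92°, lat 35°.
Subsquare c=2, s=18: +2·0.0833333° lon, +18·0.0416667° lat → SW at lon 92.1667°, lat 35.75°.
Cell spans 0.0833333° lon × 0.0416667° lat.
south 35.7500° N, north 35.7917° N.

35.7500° N, 35.7917° N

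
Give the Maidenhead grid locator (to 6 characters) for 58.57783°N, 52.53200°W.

Shift to the Maidenhead origin (180°W, 90°S): lon 127.4680, lat 148.5778.
Field: 127.4680/20 → 6 → G, 148.5778/10 → 14 → O; chars GO.
Square: 7.4680/2 → 3, 8.5778/1 → 8; chars 38.
Subsquare: 1.4680/0.0833333 → 17 → r, 0.5778/0.0416667 → 13 → n; chars rn.

GO38rn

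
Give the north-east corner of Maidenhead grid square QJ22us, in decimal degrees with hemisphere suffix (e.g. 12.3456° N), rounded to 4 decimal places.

Field Q=16, J=9: +16·20° lon, +9·10° lat → SW at lon 140°, lat 0°.
Square 2, 2: +2·2° lon, +2·1° lat → SW at lon 144°, lat 2°.
Subsquare u=20, s=18: +20·0.0833333° lon, +18·0.0416667° lat → SW at lon 145.667°, lat 2.75°.
Cell spans 0.0833333° lon × 0.0416667° lat. NE corner is SW corner plus one full cell.
latitude 2.7917° N, longitude 145.7500° E.

2.7917° N, 145.7500° E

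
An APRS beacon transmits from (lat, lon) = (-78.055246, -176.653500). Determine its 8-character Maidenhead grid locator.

AB11qw16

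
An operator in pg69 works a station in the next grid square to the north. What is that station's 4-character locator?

PH60

Latitude square 9; +1 → 10, wraps to 0, carry into field.
Latitude field G = 6; +1 → 7 = H.
The longitude characters are unchanged.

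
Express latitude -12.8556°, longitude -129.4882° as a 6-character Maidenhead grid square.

CH57gd

Add 180° to longitude and 90° to latitude: 50.5118, 77.1444.
Field (20°×10°, letters A–R): lon ⌊50.5118/20⌋ = 2 → C; lat ⌊77.1444/10⌋ = 7 → H.
Square (2°×1°, digits 0–9): lon ⌊10.5118/2⌋ = 5; lat ⌊7.1444/1⌋ = 7.
Subsquare (5′×2.5′, letters a–x): lon ⌊0.5118/0.0833333⌋ = 6 → g; lat ⌊0.1444/0.0416667⌋ = 3 → d.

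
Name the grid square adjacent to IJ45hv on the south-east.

Longitude subsquare h = 7; +1 → 8 = i.
Latitude subsquare v = 21; −1 → 20 = u.

IJ45iu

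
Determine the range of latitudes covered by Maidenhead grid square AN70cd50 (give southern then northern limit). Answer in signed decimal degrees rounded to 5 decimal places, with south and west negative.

Field A=0, N=13: +0·20° lon, +13·10° lat → SW at lon -180°, lat 40°.
Square 7, 0: +7·2° lon, +0·1° lat → SW at lon -166°, lat 40°.
Subsquare c=2, d=3: +2·0.0833333° lon, +3·0.0416667° lat → SW at lon -165.833°, lat 40.125°.
Extended square 5, 0: +5·0.00833333° lon, +0·0.00416667° lat → SW at lon -165.792°, lat 40.125°.
Cell spans 0.00833333° lon × 0.00416667° lat.
south 40.12500, north 40.12917.

40.12500, 40.12917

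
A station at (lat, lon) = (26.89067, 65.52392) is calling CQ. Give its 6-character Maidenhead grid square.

Offset from 180°W / 90°S: lon 245.5239°, lat 116.8907°.
Field: lon ⌊245.5239/20⌋ = 12 → M; lat ⌊116.8907/10⌋ = 11 → L.
Square: lon ⌊5.5239/2⌋ = 2; lat ⌊6.8907/1⌋ = 6.
Subsquare: lon ⌊1.5239/0.0833333⌋ = 18 → s; lat ⌊0.8907/0.0416667⌋ = 21 → v.

ML26sv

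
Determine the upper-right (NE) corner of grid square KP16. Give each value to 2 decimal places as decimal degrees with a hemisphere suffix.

67.00° N, 24.00° E

Field K=10, P=15: +10·20° lon, +15·10° lat → SW at lon 20°, lat 60°.
Square 1, 6: +1·2° lon, +6·1° lat → SW at lon 22°, lat 66°.
Cell spans 2° lon × 1° lat. NE corner is SW corner plus one full cell.
latitude 67.00° N, longitude 24.00° E.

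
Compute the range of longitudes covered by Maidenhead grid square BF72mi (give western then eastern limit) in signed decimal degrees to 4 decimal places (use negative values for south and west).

-145.0000, -144.9167

Field B=1, F=5: +1·20° lon, +5·10° lat → SW at lon -160°, lat -40°.
Square 7, 2: +7·2° lon, +2·1° lat → SW at lon -146°, lat -38°.
Subsquare m=12, i=8: +12·0.0833333° lon, +8·0.0416667° lat → SW at lon -145°, lat -37.6667°.
Cell spans 0.0833333° lon × 0.0416667° lat.
west -145.0000, east -144.9167.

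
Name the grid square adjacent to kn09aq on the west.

JN99xq

Longitude subsquare a = 0; −1 → -1, wraps to 23 = x, carry into square.
Longitude square 0; −1 → -1, wraps to 9, carry into field.
Longitude field K = 10; −1 → 9 = J.
The latitude characters are unchanged.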